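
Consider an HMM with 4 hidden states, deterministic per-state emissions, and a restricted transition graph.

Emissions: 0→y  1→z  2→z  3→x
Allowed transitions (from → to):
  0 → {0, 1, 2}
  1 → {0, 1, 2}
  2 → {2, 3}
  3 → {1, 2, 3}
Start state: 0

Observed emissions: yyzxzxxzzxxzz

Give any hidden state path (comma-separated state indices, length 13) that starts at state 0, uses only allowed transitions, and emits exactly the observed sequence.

0,0,2,3,2,3,3,2,2,3,3,1,2

  t0 'y' -> {0}, take 0 (start)
  t1 'y' -> {0}, take 0 (0->0 ok)
  t2 'z' -> {1,2}, take 2 (0->2 ok)
  t3 'x' -> {3}, take 3 (2->3 ok)
  t4 'z' -> {1,2}, take 2 (3->2 ok)
  t5 'x' -> {3}, take 3 (2->3 ok)
  t6 'x' -> {3}, take 3 (3->3 ok)
  t7 'z' -> {1,2}, take 2 (3->2 ok)
  t8 'z' -> {1,2}, take 2 (2->2 ok)
  t9 'x' -> {3}, take 3 (2->3 ok)
  t10 'x' -> {3}, take 3 (3->3 ok)
  t11 'z' -> {1,2}, take 1 (3->1 ok)
  t12 'z' -> {1,2}, take 2 (1->2 ok)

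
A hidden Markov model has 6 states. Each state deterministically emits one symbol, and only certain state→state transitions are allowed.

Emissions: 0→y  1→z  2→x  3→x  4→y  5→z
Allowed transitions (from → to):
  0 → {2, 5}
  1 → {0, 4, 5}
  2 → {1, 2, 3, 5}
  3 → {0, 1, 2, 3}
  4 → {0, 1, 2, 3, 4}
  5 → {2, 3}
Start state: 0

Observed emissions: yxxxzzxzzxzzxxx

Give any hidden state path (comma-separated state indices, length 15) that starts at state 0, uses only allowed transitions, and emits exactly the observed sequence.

0,2,3,3,1,5,2,1,5,2,1,5,2,3,3

  [0] y  {0,4}  => 0  start
  [1] x  {2,3}  => 2  0->2 ok
  [2] x  {2,3}  => 3  2->3 ok
  [3] x  {2,3}  => 3  3->3 ok
  [4] z  {1,5}  => 1  3->1 ok
  [5] z  {1,5}  => 5  1->5 ok
  [6] x  {2,3}  => 2  5->2 ok
  [7] z  {1,5}  => 1  2->1 ok
  [8] z  {1,5}  => 5  1->5 ok
  [9] x  {2,3}  => 2  5->2 ok
  [10] z  {1,5}  => 1  2->1 ok
  [11] z  {1,5}  => 5  1->5 ok
  [12] x  {2,3}  => 2  5->2 ok
  [13] x  {2,3}  => 3  2->3 ok
  [14] x  {2,3}  => 3  3->3 ok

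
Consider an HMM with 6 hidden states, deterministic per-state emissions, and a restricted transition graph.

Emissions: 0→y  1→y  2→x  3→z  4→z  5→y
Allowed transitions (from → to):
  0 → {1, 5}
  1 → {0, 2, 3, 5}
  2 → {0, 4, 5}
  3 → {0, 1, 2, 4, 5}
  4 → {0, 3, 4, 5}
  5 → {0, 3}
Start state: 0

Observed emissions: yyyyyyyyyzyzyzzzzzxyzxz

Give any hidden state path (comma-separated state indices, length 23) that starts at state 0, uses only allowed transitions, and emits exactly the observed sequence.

  [0] y  {0,1,5}  => 0  start
  [1] y  {0,1,5}  => 1  0->1 ok
  [2] y  {0,1,5}  => 5  1->5 ok
  [3] y  {0,1,5}  => 0  5->0 ok
  [4] y  {0,1,5}  => 5  0->5 ok
  [5] y  {0,1,5}  => 0  5->0 ok
  [6] y  {0,1,5}  => 1  0->1 ok
  [7] y  {0,1,5}  => 0  1->0 ok
  [8] y  {0,1,5}  => 5  0->5 ok
  [9] z  {3,4}  => 3  5->3 ok
  [10] y  {0,1,5}  => 1  3->1 ok
  [11] z  {3,4}  => 3  1->3 ok
  [12] y  {0,1,5}  => 5  3->5 ok
  [13] z  {3,4}  => 3  5->3 ok
  [14] z  {3,4}  => 4  3->4 ok
  [15] z  {3,4}  => 4  4->4 ok
  [16] z  {3,4}  => 4  4->4 ok
  [17] z  {3,4}  => 3  4->3 ok
  [18] x  {2}  => 2  3->2 ok
  [19] y  {0,1,5}  => 5  2->5 ok
  [20] z  {3,4}  => 3  5->3 ok
  [21] x  {2}  => 2  3->2 ok
  [22] z  {3,4}  => 4  2->4 ok

0,1,5,0,5,0,1,0,5,3,1,3,5,3,4,4,4,3,2,5,3,2,4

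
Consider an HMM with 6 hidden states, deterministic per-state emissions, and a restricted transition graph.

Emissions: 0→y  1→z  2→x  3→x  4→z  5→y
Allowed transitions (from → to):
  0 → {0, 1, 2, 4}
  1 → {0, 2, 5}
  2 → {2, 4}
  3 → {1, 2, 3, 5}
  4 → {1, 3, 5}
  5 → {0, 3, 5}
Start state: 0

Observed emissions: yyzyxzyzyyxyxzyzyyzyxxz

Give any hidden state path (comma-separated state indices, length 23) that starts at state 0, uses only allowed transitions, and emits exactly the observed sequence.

0,0,1,5,3,1,0,1,5,5,3,5,3,1,0,1,5,0,1,0,2,2,4

  pos 0: y in {0,5}, choose 0; start
  pos 1: y in {0,5}, choose 0; 0->0 ok
  pos 2: z in {1,4}, choose 1; 0->1 ok
  pos 3: y in {0,5}, choose 5; 1->5 ok
  pos 4: x in {2,3}, choose 3; 5->3 ok
  pos 5: z in {1,4}, choose 1; 3->1 ok
  pos 6: y in {0,5}, choose 0; 1->0 ok
  pos 7: z in {1,4}, choose 1; 0->1 ok
  pos 8: y in {0,5}, choose 5; 1->5 ok
  pos 9: y in {0,5}, choose 5; 5->5 ok
  pos 10: x in {2,3}, choose 3; 5->3 ok
  pos 11: y in {0,5}, choose 5; 3->5 ok
  pos 12: x in {2,3}, choose 3; 5->3 ok
  pos 13: z in {1,4}, choose 1; 3->1 ok
  pos 14: y in {0,5}, choose 0; 1->0 ok
  pos 15: z in {1,4}, choose 1; 0->1 ok
  pos 16: y in {0,5}, choose 5; 1->5 ok
  pos 17: y in {0,5}, choose 0; 5->0 ok
  pos 18: z in {1,4}, choose 1; 0->1 ok
  pos 19: y in {0,5}, choose 0; 1->0 ok
  pos 20: x in {2,3}, choose 2; 0->2 ok
  pos 21: x in {2,3}, choose 2; 2->2 ok
  pos 22: z in {1,4}, choose 4; 2->4 ok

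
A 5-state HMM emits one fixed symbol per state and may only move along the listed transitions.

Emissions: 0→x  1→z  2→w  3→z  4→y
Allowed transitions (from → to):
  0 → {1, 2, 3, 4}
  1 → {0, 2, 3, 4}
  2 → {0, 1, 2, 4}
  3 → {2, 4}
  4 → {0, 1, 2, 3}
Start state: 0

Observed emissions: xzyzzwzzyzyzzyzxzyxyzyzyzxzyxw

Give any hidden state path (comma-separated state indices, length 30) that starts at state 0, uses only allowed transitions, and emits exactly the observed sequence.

  [0] x  {0}  => 0  start
  [1] z  {1,3}  => 3  0->3 ok
  [2] y  {4}  => 4  3->4 ok
  [3] z  {1,3}  => 1  4->1 ok
  [4] z  {1,3}  => 3  1->3 ok
  [5] w  {2}  => 2  3->2 ok
  [6] z  {1,3}  => 1  2->1 ok
  [7] z  {1,3}  => 3  1->3 ok
  [8] y  {4}  => 4  3->4 ok
  [9] z  {1,3}  => 3  4->3 ok
  [10] y  {4}  => 4  3->4 ok
  [11] z  {1,3}  => 1  4->1 ok
  [12] z  {1,3}  => 3  1->3 ok
  [13] y  {4}  => 4  3->4 ok
  [14] z  {1,3}  => 1  4->1 ok
  [15] x  {0}  => 0  1->0 ok
  [16] z  {1,3}  => 3  0->3 ok
  [17] y  {4}  => 4  3->4 ok
  [18] x  {0}  => 0  4->0 ok
  [19] y  {4}  => 4  0->4 ok
  [20] z  {1,3}  => 3  4->3 ok
  [21] y  {4}  => 4  3->4 ok
  [22] z  {1,3}  => 3  4->3 ok
  [23] y  {4}  => 4  3->4 ok
  [24] z  {1,3}  => 1  4->1 ok
  [25] x  {0}  => 0  1->0 ok
  [26] z  {1,3}  => 3  0->3 ok
  [27] y  {4}  => 4  3->4 ok
  [28] x  {0}  => 0  4->0 ok
  [29] w  {2}  => 2  0->2 ok

0,3,4,1,3,2,1,3,4,3,4,1,3,4,1,0,3,4,0,4,3,4,3,4,1,0,3,4,0,2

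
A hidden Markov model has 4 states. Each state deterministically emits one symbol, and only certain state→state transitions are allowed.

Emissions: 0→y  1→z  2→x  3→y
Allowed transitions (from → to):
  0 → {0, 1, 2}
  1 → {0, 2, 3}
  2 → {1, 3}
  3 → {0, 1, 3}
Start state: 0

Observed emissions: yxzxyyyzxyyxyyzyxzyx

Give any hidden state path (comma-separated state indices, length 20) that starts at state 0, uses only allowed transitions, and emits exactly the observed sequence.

0,2,1,2,3,3,3,1,2,3,0,2,3,0,1,0,2,1,0,2

  t0 'y' -> {0,3}, take 0 (start)
  t1 'x' -> {2}, take 2 (0->2 ok)
  t2 'z' -> {1}, take 1 (2->1 ok)
  t3 'x' -> {2}, take 2 (1->2 ok)
  t4 'y' -> {0,3}, take 3 (2->3 ok)
  t5 'y' -> {0,3}, take 3 (3->3 ok)
  t6 'y' -> {0,3}, take 3 (3->3 ok)
  t7 'z' -> {1}, take 1 (3->1 ok)
  t8 'x' -> {2}, take 2 (1->2 ok)
  t9 'y' -> {0,3}, take 3 (2->3 ok)
  t10 'y' -> {0,3}, take 0 (3->0 ok)
  t11 'x' -> {2}, take 2 (0->2 ok)
  t12 'y' -> {0,3}, take 3 (2->3 ok)
  t13 'y' -> {0,3}, take 0 (3->0 ok)
  t14 'z' -> {1}, take 1 (0->1 ok)
  t15 'y' -> {0,3}, take 0 (1->0 ok)
  t16 'x' -> {2}, take 2 (0->2 ok)
  t17 'z' -> {1}, take 1 (2->1 ok)
  t18 'y' -> {0,3}, take 0 (1->0 ok)
  t19 'x' -> {2}, take 2 (0->2 ok)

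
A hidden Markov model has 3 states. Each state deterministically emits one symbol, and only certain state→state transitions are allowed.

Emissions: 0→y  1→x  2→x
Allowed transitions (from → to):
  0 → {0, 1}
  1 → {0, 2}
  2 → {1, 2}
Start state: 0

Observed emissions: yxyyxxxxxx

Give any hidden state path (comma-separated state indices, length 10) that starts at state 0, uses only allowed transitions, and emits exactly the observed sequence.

  0: obs=y cand={0} pick 0 [start]
  1: obs=x cand={1,2} pick 1 [0->1 ok]
  2: obs=y cand={0} pick 0 [1->0 ok]
  3: obs=y cand={0} pick 0 [0->0 ok]
  4: obs=x cand={1,2} pick 1 [0->1 ok]
  5: obs=x cand={1,2} pick 2 [1->2 ok]
  6: obs=x cand={1,2} pick 1 [2->1 ok]
  7: obs=x cand={1,2} pick 2 [1->2 ok]
  8: obs=x cand={1,2} pick 2 [2->2 ok]
  9: obs=x cand={1,2} pick 2 [2->2 ok]

0,1,0,0,1,2,1,2,2,2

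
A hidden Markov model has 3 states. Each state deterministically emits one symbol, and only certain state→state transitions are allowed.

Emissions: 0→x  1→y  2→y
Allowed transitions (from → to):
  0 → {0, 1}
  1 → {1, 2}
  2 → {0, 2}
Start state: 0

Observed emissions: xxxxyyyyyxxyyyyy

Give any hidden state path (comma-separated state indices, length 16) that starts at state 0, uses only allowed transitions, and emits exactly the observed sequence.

0,0,0,0,1,1,2,2,2,0,0,1,1,1,1,2

  pos 0: x in {0}, choose 0; start
  pos 1: x in {0}, choose 0; 0->0 ok
  pos 2: x in {0}, choose 0; 0->0 ok
  pos 3: x in {0}, choose 0; 0->0 ok
  pos 4: y in {1,2}, choose 1; 0->1 ok
  pos 5: y in {1,2}, choose 1; 1->1 ok
  pos 6: y in {1,2}, choose 2; 1->2 ok
  pos 7: y in {1,2}, choose 2; 2->2 ok
  pos 8: y in {1,2}, choose 2; 2->2 ok
  pos 9: x in {0}, choose 0; 2->0 ok
  pos 10: x in {0}, choose 0; 0->0 ok
  pos 11: y in {1,2}, choose 1; 0->1 ok
  pos 12: y in {1,2}, choose 1; 1->1 ok
  pos 13: y in {1,2}, choose 1; 1->1 ok
  pos 14: y in {1,2}, choose 1; 1->1 ok
  pos 15: y in {1,2}, choose 2; 1->2 ok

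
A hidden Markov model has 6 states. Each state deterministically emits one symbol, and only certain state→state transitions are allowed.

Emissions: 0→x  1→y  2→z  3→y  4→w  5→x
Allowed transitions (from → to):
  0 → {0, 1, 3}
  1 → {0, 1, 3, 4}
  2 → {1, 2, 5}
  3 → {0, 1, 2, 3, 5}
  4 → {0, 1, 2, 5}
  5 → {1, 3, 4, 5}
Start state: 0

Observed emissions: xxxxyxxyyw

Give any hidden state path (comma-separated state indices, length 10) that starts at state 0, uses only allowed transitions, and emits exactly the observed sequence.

  0: obs=x cand={0,5} pick 0 [start]
  1: obs=x cand={0,5} pick 0 [0->0 ok]
  2: obs=x cand={0,5} pick 0 [0->0 ok]
  3: obs=x cand={0,5} pick 0 [0->0 ok]
  4: obs=y cand={1,3} pick 3 [0->3 ok]
  5: obs=x cand={0,5} pick 5 [3->5 ok]
  6: obs=x cand={0,5} pick 5 [5->5 ok]
  7: obs=y cand={1,3} pick 3 [5->3 ok]
  8: obs=y cand={1,3} pick 1 [3->1 ok]
  9: obs=w cand={4} pick 4 [1->4 ok]

0,0,0,0,3,5,5,3,1,4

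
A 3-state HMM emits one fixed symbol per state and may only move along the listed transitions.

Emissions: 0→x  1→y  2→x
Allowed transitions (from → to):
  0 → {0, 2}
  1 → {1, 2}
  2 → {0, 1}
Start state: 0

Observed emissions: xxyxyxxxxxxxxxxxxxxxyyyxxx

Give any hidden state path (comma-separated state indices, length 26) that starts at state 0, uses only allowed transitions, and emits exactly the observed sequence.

  t0 'x' -> {0,2}, take 0 (start)
  t1 'x' -> {0,2}, take 2 (0->2 ok)
  t2 'y' -> {1}, take 1 (2->1 ok)
  t3 'x' -> {0,2}, take 2 (1->2 ok)
  t4 'y' -> {1}, take 1 (2->1 ok)
  t5 'x' -> {0,2}, take 2 (1->2 ok)
  t6 'x' -> {0,2}, take 0 (2->0 ok)
  t7 'x' -> {0,2}, take 0 (0->0 ok)
  t8 'x' -> {0,2}, take 2 (0->2 ok)
  t9 'x' -> {0,2}, take 0 (2->0 ok)
  t10 'x' -> {0,2}, take 2 (0->2 ok)
  t11 'x' -> {0,2}, take 0 (2->0 ok)
  t12 'x' -> {0,2}, take 2 (0->2 ok)
  t13 'x' -> {0,2}, take 0 (2->0 ok)
  t14 'x' -> {0,2}, take 0 (0->0 ok)
  t15 'x' -> {0,2}, take 2 (0->2 ok)
  t16 'x' -> {0,2}, take 0 (2->0 ok)
  t17 'x' -> {0,2}, take 2 (0->2 ok)
  t18 'x' -> {0,2}, take 0 (2->0 ok)
  t19 'x' -> {0,2}, take 2 (0->2 ok)
  t20 'y' -> {1}, take 1 (2->1 ok)
  t21 'y' -> {1}, take 1 (1->1 ok)
  t22 'y' -> {1}, take 1 (1->1 ok)
  t23 'x' -> {0,2}, take 2 (1->2 ok)
  t24 'x' -> {0,2}, take 0 (2->0 ok)
  t25 'x' -> {0,2}, take 2 (0->2 ok)

0,2,1,2,1,2,0,0,2,0,2,0,2,0,0,2,0,2,0,2,1,1,1,2,0,2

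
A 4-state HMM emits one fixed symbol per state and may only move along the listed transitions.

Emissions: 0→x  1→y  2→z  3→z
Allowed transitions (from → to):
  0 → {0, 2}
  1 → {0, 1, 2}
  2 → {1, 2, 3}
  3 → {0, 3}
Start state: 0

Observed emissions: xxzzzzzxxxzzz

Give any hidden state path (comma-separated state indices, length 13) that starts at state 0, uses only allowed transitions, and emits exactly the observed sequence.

  t0 'x' -> {0}, take 0 (start)
  t1 'x' -> {0}, take 0 (0->0 ok)
  t2 'z' -> {2,3}, take 2 (0->2 ok)
  t3 'z' -> {2,3}, take 2 (2->2 ok)
  t4 'z' -> {2,3}, take 3 (2->3 ok)
  t5 'z' -> {2,3}, take 3 (3->3 ok)
  t6 'z' -> {2,3}, take 3 (3->3 ok)
  t7 'x' -> {0}, take 0 (3->0 ok)
  t8 'x' -> {0}, take 0 (0->0 ok)
  t9 'x' -> {0}, take 0 (0->0 ok)
  t10 'z' -> {2,3}, take 2 (0->2 ok)
  t11 'z' -> {2,3}, take 2 (2->2 ok)
  t12 'z' -> {2,3}, take 2 (2->2 ok)

0,0,2,2,3,3,3,0,0,0,2,2,2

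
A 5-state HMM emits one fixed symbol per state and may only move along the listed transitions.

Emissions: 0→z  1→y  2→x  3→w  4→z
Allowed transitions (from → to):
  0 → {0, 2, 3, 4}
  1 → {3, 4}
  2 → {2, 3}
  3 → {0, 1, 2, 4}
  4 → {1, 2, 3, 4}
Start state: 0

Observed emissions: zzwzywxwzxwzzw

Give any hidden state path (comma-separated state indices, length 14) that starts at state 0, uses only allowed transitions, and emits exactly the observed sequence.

0,4,3,4,1,3,2,3,0,2,3,4,4,3

  0: obs=z cand={0,4} pick 0 [start]
  1: obs=z cand={0,4} pick 4 [0->4 ok]
  2: obs=w cand={3} pick 3 [4->3 ok]
  3: obs=z cand={0,4} pick 4 [3->4 ok]
  4: obs=y cand={1} pick 1 [4->1 ok]
  5: obs=w cand={3} pick 3 [1->3 ok]
  6: obs=x cand={2} pick 2 [3->2 ok]
  7: obs=w cand={3} pick 3 [2->3 ok]
  8: obs=z cand={0,4} pick 0 [3->0 ok]
  9: obs=x cand={2} pick 2 [0->2 ok]
  10: obs=w cand={3} pick 3 [2->3 ok]
  11: obs=z cand={0,4} pick 4 [3->4 ok]
  12: obs=z cand={0,4} pick 4 [4->4 ok]
  13: obs=w cand={3} pick 3 [4->3 ok]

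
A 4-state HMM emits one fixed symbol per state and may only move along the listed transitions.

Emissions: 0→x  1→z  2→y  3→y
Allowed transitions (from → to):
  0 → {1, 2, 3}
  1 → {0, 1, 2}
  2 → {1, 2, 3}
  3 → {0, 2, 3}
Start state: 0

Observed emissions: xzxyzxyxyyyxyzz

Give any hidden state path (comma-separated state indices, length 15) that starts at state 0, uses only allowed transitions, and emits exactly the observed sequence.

  t0 'x' -> {0}, take 0 (start)
  t1 'z' -> {1}, take 1 (0->1 ok)
  t2 'x' -> {0}, take 0 (1->0 ok)
  t3 'y' -> {2,3}, take 2 (0->2 ok)
  t4 'z' -> {1}, take 1 (2->1 ok)
  t5 'x' -> {0}, take 0 (1->0 ok)
  t6 'y' -> {2,3}, take 3 (0->3 ok)
  t7 'x' -> {0}, take 0 (3->0 ok)
  t8 'y' -> {2,3}, take 3 (0->3 ok)
  t9 'y' -> {2,3}, take 3 (3->3 ok)
  t10 'y' -> {2,3}, take 3 (3->3 ok)
  t11 'x' -> {0}, take 0 (3->0 ok)
  t12 'y' -> {2,3}, take 2 (0->2 ok)
  t13 'z' -> {1}, take 1 (2->1 ok)
  t14 'z' -> {1}, take 1 (1->1 ok)

0,1,0,2,1,0,3,0,3,3,3,0,2,1,1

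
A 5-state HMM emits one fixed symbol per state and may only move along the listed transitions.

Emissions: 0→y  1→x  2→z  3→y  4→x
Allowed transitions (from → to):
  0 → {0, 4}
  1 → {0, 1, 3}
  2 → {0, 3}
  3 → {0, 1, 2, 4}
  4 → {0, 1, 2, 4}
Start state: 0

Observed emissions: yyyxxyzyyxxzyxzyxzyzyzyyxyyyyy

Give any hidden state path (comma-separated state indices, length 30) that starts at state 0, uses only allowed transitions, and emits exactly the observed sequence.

  t0 'y' -> {0,3}, take 0 (start)
  t1 'y' -> {0,3}, take 0 (0->0 ok)
  t2 'y' -> {0,3}, take 0 (0->0 ok)
  t3 'x' -> {1,4}, take 4 (0->4 ok)
  t4 'x' -> {1,4}, take 1 (4->1 ok)
  t5 'y' -> {0,3}, take 3 (1->3 ok)
  t6 'z' -> {2}, take 2 (3->2 ok)
  t7 'y' -> {0,3}, take 3 (2->3 ok)
  t8 'y' -> {0,3}, take 0 (3->0 ok)
  t9 'x' -> {1,4}, take 4 (0->4 ok)
  t10 'x' -> {1,4}, take 4 (4->4 ok)
  t11 'z' -> {2}, take 2 (4->2 ok)
  t12 'y' -> {0,3}, take 0 (2->0 ok)
  t13 'x' -> {1,4}, take 4 (0->4 ok)
  t14 'z' -> {2}, take 2 (4->2 ok)
  t15 'y' -> {0,3}, take 3 (2->3 ok)
  t16 'x' -> {1,4}, take 4 (3->4 ok)
  t17 'z' -> {2}, take 2 (4->2 ok)
  t18 'y' -> {0,3}, take 3 (2->3 ok)
  t19 'z' -> {2}, take 2 (3->2 ok)
  t20 'y' -> {0,3}, take 3 (2->3 ok)
  t21 'z' -> {2}, take 2 (3->2 ok)
  t22 'y' -> {0,3}, take 0 (2->0 ok)
  t23 'y' -> {0,3}, take 0 (0->0 ok)
  t24 'x' -> {1,4}, take 4 (0->4 ok)
  t25 'y' -> {0,3}, take 0 (4->0 ok)
  t26 'y' -> {0,3}, take 0 (0->0 ok)
  t27 'y' -> {0,3}, take 0 (0->0 ok)
  t28 'y' -> {0,3}, take 0 (0->0 ok)
  t29 'y' -> {0,3}, take 0 (0->0 ok)

0,0,0,4,1,3,2,3,0,4,4,2,0,4,2,3,4,2,3,2,3,2,0,0,4,0,0,0,0,0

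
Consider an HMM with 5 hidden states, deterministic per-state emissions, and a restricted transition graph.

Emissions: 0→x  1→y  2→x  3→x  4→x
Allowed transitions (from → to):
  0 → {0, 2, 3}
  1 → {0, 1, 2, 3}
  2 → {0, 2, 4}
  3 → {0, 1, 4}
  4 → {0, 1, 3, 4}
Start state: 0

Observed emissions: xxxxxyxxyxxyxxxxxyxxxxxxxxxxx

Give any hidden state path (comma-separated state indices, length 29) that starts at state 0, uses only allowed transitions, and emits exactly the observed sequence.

  t0 'x' -> {0,2,3,4}, take 0 (start)
  t1 'x' -> {0,2,3,4}, take 3 (0->3 ok)
  t2 'x' -> {0,2,3,4}, take 0 (3->0 ok)
  t3 'x' -> {0,2,3,4}, take 2 (0->2 ok)
  t4 'x' -> {0,2,3,4}, take 4 (2->4 ok)
  t5 'y' -> {1}, take 1 (4->1 ok)
  t6 'x' -> {0,2,3,4}, take 2 (1->2 ok)
  t7 'x' -> {0,2,3,4}, take 4 (2->4 ok)
  t8 'y' -> {1}, take 1 (4->1 ok)
  t9 'x' -> {0,2,3,4}, take 3 (1->3 ok)
  t10 'x' -> {0,2,3,4}, take 4 (3->4 ok)
  t11 'y' -> {1}, take 1 (4->1 ok)
  t12 'x' -> {0,2,3,4}, take 0 (1->0 ok)
  t13 'x' -> {0,2,3,4}, take 2 (0->2 ok)
  t14 'x' -> {0,2,3,4}, take 2 (2->2 ok)
  t15 'x' -> {0,2,3,4}, take 2 (2->2 ok)
  t16 'x' -> {0,2,3,4}, take 4 (2->4 ok)
  t17 'y' -> {1}, take 1 (4->1 ok)
  t18 'x' -> {0,2,3,4}, take 0 (1->0 ok)
  t19 'x' -> {0,2,3,4}, take 0 (0->0 ok)
  t20 'x' -> {0,2,3,4}, take 0 (0->0 ok)
  t21 'x' -> {0,2,3,4}, take 0 (0->0 ok)
  t22 'x' -> {0,2,3,4}, take 0 (0->0 ok)
  t23 'x' -> {0,2,3,4}, take 0 (0->0 ok)
  t24 'x' -> {0,2,3,4}, take 3 (0->3 ok)
  t25 'x' -> {0,2,3,4}, take 4 (3->4 ok)
  t26 'x' -> {0,2,3,4}, take 3 (4->3 ok)
  t27 'x' -> {0,2,3,4}, take 0 (3->0 ok)
  t28 'x' -> {0,2,3,4}, take 3 (0->3 ok)

0,3,0,2,4,1,2,4,1,3,4,1,0,2,2,2,4,1,0,0,0,0,0,0,3,4,3,0,3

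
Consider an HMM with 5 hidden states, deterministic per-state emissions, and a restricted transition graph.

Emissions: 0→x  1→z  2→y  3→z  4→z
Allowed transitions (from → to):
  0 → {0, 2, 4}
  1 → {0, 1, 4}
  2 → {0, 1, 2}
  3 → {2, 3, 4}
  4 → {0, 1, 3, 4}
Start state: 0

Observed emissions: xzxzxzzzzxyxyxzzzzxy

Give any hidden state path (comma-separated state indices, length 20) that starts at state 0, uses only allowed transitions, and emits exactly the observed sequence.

  0: obs=x cand={0} pick 0 [start]
  1: obs=z cand={1,3,4} pick 4 [0->4 ok]
  2: obs=x cand={0} pick 0 [4->0 ok]
  3: obs=z cand={1,3,4} pick 4 [0->4 ok]
  4: obs=x cand={0} pick 0 [4->0 ok]
  5: obs=z cand={1,3,4} pick 4 [0->4 ok]
  6: obs=z cand={1,3,4} pick 4 [4->4 ok]
  7: obs=z cand={1,3,4} pick 3 [4->3 ok]
  8: obs=z cand={1,3,4} pick 4 [3->4 ok]
  9: obs=x cand={0} pick 0 [4->0 ok]
  10: obs=y cand={2} pick 2 [0->2 ok]
  11: obs=x cand={0} pick 0 [2->0 ok]
  12: obs=y cand={2} pick 2 [0->2 ok]
  13: obs=x cand={0} pick 0 [2->0 ok]
  14: obs=z cand={1,3,4} pick 4 [0->4 ok]
  15: obs=z cand={1,3,4} pick 1 [4->1 ok]
  16: obs=z cand={1,3,4} pick 1 [1->1 ok]
  17: obs=z cand={1,3,4} pick 4 [1->4 ok]
  18: obs=x cand={0} pick 0 [4->0 ok]
  19: obs=y cand={2} pick 2 [0->2 ok]

0,4,0,4,0,4,4,3,4,0,2,0,2,0,4,1,1,4,0,2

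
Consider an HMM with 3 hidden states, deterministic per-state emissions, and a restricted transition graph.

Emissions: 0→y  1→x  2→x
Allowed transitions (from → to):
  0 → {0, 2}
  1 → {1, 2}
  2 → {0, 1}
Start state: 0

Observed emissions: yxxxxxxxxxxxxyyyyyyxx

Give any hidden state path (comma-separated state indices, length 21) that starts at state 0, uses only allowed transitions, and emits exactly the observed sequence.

  t0 'y' -> {0}, take 0 (start)
  t1 'x' -> {1,2}, take 2 (0->2 ok)
  t2 'x' -> {1,2}, take 1 (2->1 ok)
  t3 'x' -> {1,2}, take 1 (1->1 ok)
  t4 'x' -> {1,2}, take 2 (1->2 ok)
  t5 'x' -> {1,2}, take 1 (2->1 ok)
  t6 'x' -> {1,2}, take 1 (1->1 ok)
  t7 'x' -> {1,2}, take 2 (1->2 ok)
  t8 'x' -> {1,2}, take 1 (2->1 ok)
  t9 'x' -> {1,2}, take 1 (1->1 ok)
  t10 'x' -> {1,2}, take 2 (1->2 ok)
  t11 'x' -> {1,2}, take 1 (2->1 ok)
  t12 'x' -> {1,2}, take 2 (1->2 ok)
  t13 'y' -> {0}, take 0 (2->0 ok)
  t14 'y' -> {0}, take 0 (0->0 ok)
  t15 'y' -> {0}, take 0 (0->0 ok)
  t16 'y' -> {0}, take 0 (0->0 ok)
  t17 'y' -> {0}, take 0 (0->0 ok)
  t18 'y' -> {0}, take 0 (0->0 ok)
  t19 'x' -> {1,2}, take 2 (0->2 ok)
  t20 'x' -> {1,2}, take 1 (2->1 ok)

0,2,1,1,2,1,1,2,1,1,2,1,2,0,0,0,0,0,0,2,1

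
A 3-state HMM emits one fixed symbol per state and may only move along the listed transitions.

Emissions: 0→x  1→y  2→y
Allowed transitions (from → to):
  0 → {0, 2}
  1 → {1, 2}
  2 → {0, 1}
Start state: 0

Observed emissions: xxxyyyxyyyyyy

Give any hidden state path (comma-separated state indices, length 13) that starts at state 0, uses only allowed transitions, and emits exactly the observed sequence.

0,0,0,2,1,2,0,2,1,1,1,1,1

  0: obs=x cand={0} pick 0 [start]
  1: obs=x cand={0} pick 0 [0->0 ok]
  2: obs=x cand={0} pick 0 [0->0 ok]
  3: obs=y cand={1,2} pick 2 [0->2 ok]
  4: obs=y cand={1,2} pick 1 [2->1 ok]
  5: obs=y cand={1,2} pick 2 [1->2 ok]
  6: obs=x cand={0} pick 0 [2->0 ok]
  7: obs=y cand={1,2} pick 2 [0->2 ok]
  8: obs=y cand={1,2} pick 1 [2->1 ok]
  9: obs=y cand={1,2} pick 1 [1->1 ok]
  10: obs=y cand={1,2} pick 1 [1->1 ok]
  11: obs=y cand={1,2} pick 1 [1->1 ok]
  12: obs=y cand={1,2} pick 1 [1->1 ok]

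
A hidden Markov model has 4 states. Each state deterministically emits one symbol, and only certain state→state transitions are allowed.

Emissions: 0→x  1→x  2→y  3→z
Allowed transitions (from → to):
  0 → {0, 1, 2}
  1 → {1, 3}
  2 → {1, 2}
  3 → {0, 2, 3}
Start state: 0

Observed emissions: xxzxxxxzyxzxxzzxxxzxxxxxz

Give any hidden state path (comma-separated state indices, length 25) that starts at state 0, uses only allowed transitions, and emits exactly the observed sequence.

  t0 'x' -> {0,1}, take 0 (start)
  t1 'x' -> {0,1}, take 1 (0->1 ok)
  t2 'z' -> {3}, take 3 (1->3 ok)
  t3 'x' -> {0,1}, take 0 (3->0 ok)
  t4 'x' -> {0,1}, take 0 (0->0 ok)
  t5 'x' -> {0,1}, take 1 (0->1 ok)
  t6 'x' -> {0,1}, take 1 (1->1 ok)
  t7 'z' -> {3}, take 3 (1->3 ok)
  t8 'y' -> {2}, take 2 (3->2 ok)
  t9 'x' -> {0,1}, take 1 (2->1 ok)
  t10 'z' -> {3}, take 3 (1->3 ok)
  t11 'x' -> {0,1}, take 0 (3->0 ok)
  t12 'x' -> {0,1}, take 1 (0->1 ok)
  t13 'z' -> {3}, take 3 (1->3 ok)
  t14 'z' -> {3}, take 3 (3->3 ok)
  t15 'x' -> {0,1}, take 0 (3->0 ok)
  t16 'x' -> {0,1}, take 0 (0->0 ok)
  t17 'x' -> {0,1}, take 1 (0->1 ok)
  t18 'z' -> {3}, take 3 (1->3 ok)
  t19 'x' -> {0,1}, take 0 (3->0 ok)
  t20 'x' -> {0,1}, take 0 (0->0 ok)
  t21 'x' -> {0,1}, take 0 (0->0 ok)
  t22 'x' -> {0,1}, take 1 (0->1 ok)
  t23 'x' -> {0,1}, take 1 (1->1 ok)
  t24 'z' -> {3}, take 3 (1->3 ok)

0,1,3,0,0,1,1,3,2,1,3,0,1,3,3,0,0,1,3,0,0,0,1,1,3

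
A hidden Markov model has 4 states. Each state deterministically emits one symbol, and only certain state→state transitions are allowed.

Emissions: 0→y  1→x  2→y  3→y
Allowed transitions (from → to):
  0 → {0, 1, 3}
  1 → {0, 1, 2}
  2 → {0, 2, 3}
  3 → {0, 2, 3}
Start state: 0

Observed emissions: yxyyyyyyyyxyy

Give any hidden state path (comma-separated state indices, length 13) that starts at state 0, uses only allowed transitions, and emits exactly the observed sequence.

0,1,0,3,2,0,3,2,3,0,1,2,2

  [0] y  {0,2,3}  => 0  start
  [1] x  {1}  => 1  0->1 ok
  [2] y  {0,2,3}  => 0  1->0 ok
  [3] y  {0,2,3}  => 3  0->3 ok
  [4] y  {0,2,3}  => 2  3->2 ok
  [5] y  {0,2,3}  => 0  2->0 ok
  [6] y  {0,2,3}  => 3  0->3 ok
  [7] y  {0,2,3}  => 2  3->2 ok
  [8] y  {0,2,3}  => 3  2->3 ok
  [9] y  {0,2,3}  => 0  3->0 ok
  [10] x  {1}  => 1  0->1 ok
  [11] y  {0,2,3}  => 2  1->2 ok
  [12] y  {0,2,3}  => 2  2->2 ok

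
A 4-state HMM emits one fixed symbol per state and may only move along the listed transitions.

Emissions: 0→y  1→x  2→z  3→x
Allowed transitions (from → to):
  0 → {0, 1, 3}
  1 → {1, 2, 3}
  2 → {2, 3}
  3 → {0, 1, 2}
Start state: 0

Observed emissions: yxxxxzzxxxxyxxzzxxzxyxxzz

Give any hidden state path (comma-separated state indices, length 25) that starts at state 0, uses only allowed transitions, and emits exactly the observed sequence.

0,1,3,1,1,2,2,3,1,1,3,0,3,1,2,2,3,1,2,3,0,1,3,2,2

  0: obs=y cand={0} pick 0 [start]
  1: obs=x cand={1,3} pick 1 [0->1 ok]
  2: obs=x cand={1,3} pick 3 [1->3 ok]
  3: obs=x cand={1,3} pick 1 [3->1 ok]
  4: obs=x cand={1,3} pick 1 [1->1 ok]
  5: obs=z cand={2} pick 2 [1->2 ok]
  6: obs=z cand={2} pick 2 [2->2 ok]
  7: obs=x cand={1,3} pick 3 [2->3 ok]
  8: obs=x cand={1,3} pick 1 [3->1 ok]
  9: obs=x cand={1,3} pick 1 [1->1 ok]
  10: obs=x cand={1,3} pick 3 [1->3 ok]
  11: obs=y cand={0} pick 0 [3->0 ok]
  12: obs=x cand={1,3} pick 3 [0->3 ok]
  13: obs=x cand={1,3} pick 1 [3->1 ok]
  14: obs=z cand={2} pick 2 [1->2 ok]
  15: obs=z cand={2} pick 2 [2->2 ok]
  16: obs=x cand={1,3} pick 3 [2->3 ok]
  17: obs=x cand={1,3} pick 1 [3->1 ok]
  18: obs=z cand={2} pick 2 [1->2 ok]
  19: obs=x cand={1,3} pick 3 [2->3 ok]
  20: obs=y cand={0} pick 0 [3->0 ok]
  21: obs=x cand={1,3} pick 1 [0->1 ok]
  22: obs=x cand={1,3} pick 3 [1->3 ok]
  23: obs=z cand={2} pick 2 [3->2 ok]
  24: obs=z cand={2} pick 2 [2->2 ok]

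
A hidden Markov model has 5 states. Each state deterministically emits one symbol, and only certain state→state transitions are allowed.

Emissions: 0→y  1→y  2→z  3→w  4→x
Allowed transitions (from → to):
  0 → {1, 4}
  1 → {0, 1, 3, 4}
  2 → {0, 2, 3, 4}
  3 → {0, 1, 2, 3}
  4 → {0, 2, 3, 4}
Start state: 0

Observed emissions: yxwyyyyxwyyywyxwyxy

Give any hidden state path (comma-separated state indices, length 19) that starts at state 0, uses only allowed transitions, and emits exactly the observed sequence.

0,4,3,0,1,1,0,4,3,0,1,1,3,0,4,3,0,4,0

  t0 'y' -> {0,1}, take 0 (start)
  t1 'x' -> {4}, take 4 (0->4 ok)
  t2 'w' -> {3}, take 3 (4->3 ok)
  t3 'y' -> {0,1}, take 0 (3->0 ok)
  t4 'y' -> {0,1}, take 1 (0->1 ok)
  t5 'y' -> {0,1}, take 1 (1->1 ok)
  t6 'y' -> {0,1}, take 0 (1->0 ok)
  t7 'x' -> {4}, take 4 (0->4 ok)
  t8 'w' -> {3}, take 3 (4->3 ok)
  t9 'y' -> {0,1}, take 0 (3->0 ok)
  t10 'y' -> {0,1}, take 1 (0->1 ok)
  t11 'y' -> {0,1}, take 1 (1->1 ok)
  t12 'w' -> {3}, take 3 (1->3 ok)
  t13 'y' -> {0,1}, take 0 (3->0 ok)
  t14 'x' -> {4}, take 4 (0->4 ok)
  t15 'w' -> {3}, take 3 (4->3 ok)
  t16 'y' -> {0,1}, take 0 (3->0 ok)
  t17 'x' -> {4}, take 4 (0->4 ok)
  t18 'y' -> {0,1}, take 0 (4->0 ok)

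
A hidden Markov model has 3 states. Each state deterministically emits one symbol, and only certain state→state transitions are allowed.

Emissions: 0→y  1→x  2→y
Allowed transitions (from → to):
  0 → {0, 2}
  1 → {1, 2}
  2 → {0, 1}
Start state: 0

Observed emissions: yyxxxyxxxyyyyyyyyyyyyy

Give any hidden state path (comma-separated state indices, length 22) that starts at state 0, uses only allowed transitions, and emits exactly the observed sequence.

0,2,1,1,1,2,1,1,1,2,0,0,0,2,0,0,0,0,2,0,2,0

  0: obs=y cand={0,2} pick 0 [start]
  1: obs=y cand={0,2} pick 2 [0->2 ok]
  2: obs=x cand={1} pick 1 [2->1 ok]
  3: obs=x cand={1} pick 1 [1->1 ok]
  4: obs=x cand={1} pick 1 [1->1 ok]
  5: obs=y cand={0,2} pick 2 [1->2 ok]
  6: obs=x cand={1} pick 1 [2->1 ok]
  7: obs=x cand={1} pick 1 [1->1 ok]
  8: obs=x cand={1} pick 1 [1->1 ok]
  9: obs=y cand={0,2} pick 2 [1->2 ok]
  10: obs=y cand={0,2} pick 0 [2->0 ok]
  11: obs=y cand={0,2} pick 0 [0->0 ok]
  12: obs=y cand={0,2} pick 0 [0->0 ok]
  13: obs=y cand={0,2} pick 2 [0->2 ok]
  14: obs=y cand={0,2} pick 0 [2->0 ok]
  15: obs=y cand={0,2} pick 0 [0->0 ok]
  16: obs=y cand={0,2} pick 0 [0->0 ok]
  17: obs=y cand={0,2} pick 0 [0->0 ok]
  18: obs=y cand={0,2} pick 2 [0->2 ok]
  19: obs=y cand={0,2} pick 0 [2->0 ok]
  20: obs=y cand={0,2} pick 2 [0->2 ok]
  21: obs=y cand={0,2} pick 0 [2->0 ok]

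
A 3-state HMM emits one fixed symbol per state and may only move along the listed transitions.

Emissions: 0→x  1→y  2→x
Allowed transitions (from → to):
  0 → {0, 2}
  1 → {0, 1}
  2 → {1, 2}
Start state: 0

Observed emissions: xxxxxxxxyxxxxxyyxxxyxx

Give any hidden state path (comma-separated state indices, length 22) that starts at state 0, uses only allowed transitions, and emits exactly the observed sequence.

  t0 'x' -> {0,2}, take 0 (start)
  t1 'x' -> {0,2}, take 0 (0->0 ok)
  t2 'x' -> {0,2}, take 0 (0->0 ok)
  t3 'x' -> {0,2}, take 0 (0->0 ok)
  t4 'x' -> {0,2}, take 0 (0->0 ok)
  t5 'x' -> {0,2}, take 2 (0->2 ok)
  t6 'x' -> {0,2}, take 2 (2->2 ok)
  t7 'x' -> {0,2}, take 2 (2->2 ok)
  t8 'y' -> {1}, take 1 (2->1 ok)
  t9 'x' -> {0,2}, take 0 (1->0 ok)
  t10 'x' -> {0,2}, take 0 (0->0 ok)
  t11 'x' -> {0,2}, take 0 (0->0 ok)
  t12 'x' -> {0,2}, take 2 (0->2 ok)
  t13 'x' -> {0,2}, take 2 (2->2 ok)
  t14 'y' -> {1}, take 1 (2->1 ok)
  t15 'y' -> {1}, take 1 (1->1 ok)
  t16 'x' -> {0,2}, take 0 (1->0 ok)
  t17 'x' -> {0,2}, take 0 (0->0 ok)
  t18 'x' -> {0,2}, take 2 (0->2 ok)
  t19 'y' -> {1}, take 1 (2->1 ok)
  t20 'x' -> {0,2}, take 0 (1->0 ok)
  t21 'x' -> {0,2}, take 2 (0->2 ok)

0,0,0,0,0,2,2,2,1,0,0,0,2,2,1,1,0,0,2,1,0,2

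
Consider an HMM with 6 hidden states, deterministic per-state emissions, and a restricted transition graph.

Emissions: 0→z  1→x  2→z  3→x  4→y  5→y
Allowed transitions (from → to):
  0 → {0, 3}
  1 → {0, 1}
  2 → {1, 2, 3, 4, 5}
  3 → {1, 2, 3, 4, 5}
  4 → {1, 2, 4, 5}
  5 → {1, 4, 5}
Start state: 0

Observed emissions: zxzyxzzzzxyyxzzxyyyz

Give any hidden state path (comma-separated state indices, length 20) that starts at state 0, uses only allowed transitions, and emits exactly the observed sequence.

  0: obs=z cand={0,2} pick 0 [start]
  1: obs=x cand={1,3} pick 3 [0->3 ok]
  2: obs=z cand={0,2} pick 2 [3->2 ok]
  3: obs=y cand={4,5} pick 5 [2->5 ok]
  4: obs=x cand={1,3} pick 1 [5->1 ok]
  5: obs=z cand={0,2} pick 0 [1->0 ok]
  6: obs=z cand={0,2} pick 0 [0->0 ok]
  7: obs=z cand={0,2} pick 0 [0->0 ok]
  8: obs=z cand={0,2} pick 0 [0->0 ok]
  9: obs=x cand={1,3} pick 3 [0->3 ok]
  10: obs=y cand={4,5} pick 5 [3->5 ok]
  11: obs=y cand={4,5} pick 4 [5->4 ok]
  12: obs=x cand={1,3} pick 1 [4->1 ok]
  13: obs=z cand={0,2} pick 0 [1->0 ok]
  14: obs=z cand={0,2} pick 0 [0->0 ok]
  15: obs=x cand={1,3} pick 3 [0->3 ok]
  16: obs=y cand={4,5} pick 4 [3->4 ok]
  17: obs=y cand={4,5} pick 4 [4->4 ok]
  18: obs=y cand={4,5} pick 4 [4->4 ok]
  19: obs=z cand={0,2} pick 2 [4->2 ok]

0,3,2,5,1,0,0,0,0,3,5,4,1,0,0,3,4,4,4,2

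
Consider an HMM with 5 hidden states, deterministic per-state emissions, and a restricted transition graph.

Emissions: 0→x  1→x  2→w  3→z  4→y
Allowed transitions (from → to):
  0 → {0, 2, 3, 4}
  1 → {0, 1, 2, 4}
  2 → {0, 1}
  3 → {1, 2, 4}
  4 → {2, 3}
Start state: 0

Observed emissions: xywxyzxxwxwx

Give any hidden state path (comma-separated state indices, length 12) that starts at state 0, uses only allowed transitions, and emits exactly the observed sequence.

  t0 'x' -> {0,1}, take 0 (start)
  t1 'y' -> {4}, take 4 (0->4 ok)
  t2 'w' -> {2}, take 2 (4->2 ok)
  t3 'x' -> {0,1}, take 0 (2->0 ok)
  t4 'y' -> {4}, take 4 (0->4 ok)
  t5 'z' -> {3}, take 3 (4->3 ok)
  t6 'x' -> {0,1}, take 1 (3->1 ok)
  t7 'x' -> {0,1}, take 0 (1->0 ok)
  t8 'w' -> {2}, take 2 (0->2 ok)
  t9 'x' -> {0,1}, take 1 (2->1 ok)
  t10 'w' -> {2}, take 2 (1->2 ok)
  t11 'x' -> {0,1}, take 0 (2->0 ok)

0,4,2,0,4,3,1,0,2,1,2,0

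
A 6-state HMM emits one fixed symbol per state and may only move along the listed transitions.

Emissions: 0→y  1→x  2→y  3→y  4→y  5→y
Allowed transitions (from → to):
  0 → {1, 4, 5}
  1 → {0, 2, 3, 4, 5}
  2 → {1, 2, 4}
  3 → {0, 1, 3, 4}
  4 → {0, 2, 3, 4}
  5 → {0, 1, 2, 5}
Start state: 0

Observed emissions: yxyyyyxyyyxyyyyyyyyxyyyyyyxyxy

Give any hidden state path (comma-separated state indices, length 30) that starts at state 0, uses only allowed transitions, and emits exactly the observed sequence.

0,1,4,2,4,3,1,5,0,5,1,4,2,4,0,4,4,4,3,1,5,0,5,0,5,5,1,5,1,4

  pos 0: y in {0,2,3,4,5}, choose 0; start
  pos 1: x in {1}, choose 1; 0->1 ok
  pos 2: y in {0,2,3,4,5}, choose 4; 1->4 ok
  pos 3: y in {0,2,3,4,5}, choose 2; 4->2 ok
  pos 4: y in {0,2,3,4,5}, choose 4; 2->4 ok
  pos 5: y in {0,2,3,4,5}, choose 3; 4->3 ok
  pos 6: x in {1}, choose 1; 3->1 ok
  pos 7: y in {0,2,3,4,5}, choose 5; 1->5 ok
  pos 8: y in {0,2,3,4,5}, choose 0; 5->0 ok
  pos 9: y in {0,2,3,4,5}, choose 5; 0->5 ok
  pos 10: x in {1}, choose 1; 5->1 ok
  pos 11: y in {0,2,3,4,5}, choose 4; 1->4 ok
  pos 12: y in {0,2,3,4,5}, choose 2; 4->2 ok
  pos 13: y in {0,2,3,4,5}, choose 4; 2->4 ok
  pos 14: y in {0,2,3,4,5}, choose 0; 4->0 ok
  pos 15: y in {0,2,3,4,5}, choose 4; 0->4 ok
  pos 16: y in {0,2,3,4,5}, choose 4; 4->4 ok
  pos 17: y in {0,2,3,4,5}, choose 4; 4->4 ok
  pos 18: y in {0,2,3,4,5}, choose 3; 4->3 ok
  pos 19: x in {1}, choose 1; 3->1 ok
  pos 20: y in {0,2,3,4,5}, choose 5; 1->5 ok
  pos 21: y in {0,2,3,4,5}, choose 0; 5->0 ok
  pos 22: y in {0,2,3,4,5}, choose 5; 0->5 ok
  pos 23: y in {0,2,3,4,5}, choose 0; 5->0 ok
  pos 24: y in {0,2,3,4,5}, choose 5; 0->5 ok
  pos 25: y in {0,2,3,4,5}, choose 5; 5->5 ok
  pos 26: x in {1}, choose 1; 5->1 ok
  pos 27: y in {0,2,3,4,5}, choose 5; 1->5 ok
  pos 28: x in {1}, choose 1; 5->1 ok
  pos 29: y in {0,2,3,4,5}, choose 4; 1->4 ok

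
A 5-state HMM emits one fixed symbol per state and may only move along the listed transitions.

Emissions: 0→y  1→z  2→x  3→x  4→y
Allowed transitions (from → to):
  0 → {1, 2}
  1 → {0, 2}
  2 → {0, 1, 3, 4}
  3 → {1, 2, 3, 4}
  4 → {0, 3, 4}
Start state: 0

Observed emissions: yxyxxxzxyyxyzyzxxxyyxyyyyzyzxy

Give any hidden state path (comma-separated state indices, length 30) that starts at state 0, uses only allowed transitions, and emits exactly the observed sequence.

0,2,0,2,3,3,1,2,4,0,2,0,1,0,1,2,3,3,4,0,2,4,4,4,0,1,0,1,2,4

  pos 0: y in {0,4}, choose 0; start
  pos 1: x in {2,3}, choose 2; 0->2 ok
  pos 2: y in {0,4}, choose 0; 2->0 ok
  pos 3: x in {2,3}, choose 2; 0->2 ok
  pos 4: x in {2,3}, choose 3; 2->3 ok
  pos 5: x in {2,3}, choose 3; 3->3 ok
  pos 6: z in {1}, choose 1; 3->1 ok
  pos 7: x in {2,3}, choose 2; 1->2 ok
  pos 8: y in {0,4}, choose 4; 2->4 ok
  pos 9: y in {0,4}, choose 0; 4->0 ok
  pos 10: x in {2,3}, choose 2; 0->2 ok
  pos 11: y in {0,4}, choose 0; 2->0 ok
  pos 12: z in {1}, choose 1; 0->1 ok
  pos 13: y in {0,4}, choose 0; 1->0 ok
  pos 14: z in {1}, choose 1; 0->1 ok
  pos 15: x in {2,3}, choose 2; 1->2 ok
  pos 16: x in {2,3}, choose 3; 2->3 ok
  pos 17: x in {2,3}, choose 3; 3->3 ok
  pos 18: y in {0,4}, choose 4; 3->4 ok
  pos 19: y in {0,4}, choose 0; 4->0 ok
  pos 20: x in {2,3}, choose 2; 0->2 ok
  pos 21: y in {0,4}, choose 4; 2->4 ok
  pos 22: y in {0,4}, choose 4; 4->4 ok
  pos 23: y in {0,4}, choose 4; 4->4 ok
  pos 24: y in {0,4}, choose 0; 4->0 ok
  pos 25: z in {1}, choose 1; 0->1 ok
  pos 26: y in {0,4}, choose 0; 1->0 ok
  pos 27: z in {1}, choose 1; 0->1 ok
  pos 28: x in {2,3}, choose 2; 1->2 ok
  pos 29: y in {0,4}, choose 4; 2->4 ok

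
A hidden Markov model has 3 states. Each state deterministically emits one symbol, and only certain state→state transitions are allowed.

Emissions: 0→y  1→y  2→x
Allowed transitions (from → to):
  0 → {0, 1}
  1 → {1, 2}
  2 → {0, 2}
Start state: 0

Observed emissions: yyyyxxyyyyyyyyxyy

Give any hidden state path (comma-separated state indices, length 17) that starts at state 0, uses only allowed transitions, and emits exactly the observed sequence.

0,0,1,1,2,2,0,0,0,1,1,1,1,1,2,0,0

  pos 0: y in {0,1}, choose 0; start
  pos 1: y in {0,1}, choose 0; 0->0 ok
  pos 2: y in {0,1}, choose 1; 0->1 ok
  pos 3: y in {0,1}, choose 1; 1->1 ok
  pos 4: x in {2}, choose 2; 1->2 ok
  pos 5: x in {2}, choose 2; 2->2 ok
  pos 6: y in {0,1}, choose 0; 2->0 ok
  pos 7: y in {0,1}, choose 0; 0->0 ok
  pos 8: y in {0,1}, choose 0; 0->0 ok
  pos 9: y in {0,1}, choose 1; 0->1 ok
  pos 10: y in {0,1}, choose 1; 1->1 ok
  pos 11: y in {0,1}, choose 1; 1->1 ok
  pos 12: y in {0,1}, choose 1; 1->1 ok
  pos 13: y in {0,1}, choose 1; 1->1 ok
  pos 14: x in {2}, choose 2; 1->2 ok
  pos 15: y in {0,1}, choose 0; 2->0 ok
  pos 16: y in {0,1}, choose 0; 0->0 ok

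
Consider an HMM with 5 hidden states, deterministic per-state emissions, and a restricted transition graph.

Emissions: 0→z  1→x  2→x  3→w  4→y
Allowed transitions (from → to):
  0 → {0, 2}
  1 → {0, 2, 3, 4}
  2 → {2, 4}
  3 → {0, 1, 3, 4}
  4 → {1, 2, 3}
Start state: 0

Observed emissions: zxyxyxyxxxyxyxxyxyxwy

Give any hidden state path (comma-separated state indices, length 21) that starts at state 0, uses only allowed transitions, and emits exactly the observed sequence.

0,2,4,2,4,2,4,2,2,2,4,2,4,2,2,4,2,4,1,3,4

  t0 'z' -> {0}, take 0 (start)
  t1 'x' -> {1,2}, take 2 (0->2 ok)
  t2 'y' -> {4}, take 4 (2->4 ok)
  t3 'x' -> {1,2}, take 2 (4->2 ok)
  t4 'y' -> {4}, take 4 (2->4 ok)
  t5 'x' -> {1,2}, take 2 (4->2 ok)
  t6 'y' -> {4}, take 4 (2->4 ok)
  t7 'x' -> {1,2}, take 2 (4->2 ok)
  t8 'x' -> {1,2}, take 2 (2->2 ok)
  t9 'x' -> {1,2}, take 2 (2->2 ok)
  t10 'y' -> {4}, take 4 (2->4 ok)
  t11 'x' -> {1,2}, take 2 (4->2 ok)
  t12 'y' -> {4}, take 4 (2->4 ok)
  t13 'x' -> {1,2}, take 2 (4->2 ok)
  t14 'x' -> {1,2}, take 2 (2->2 ok)
  t15 'y' -> {4}, take 4 (2->4 ok)
  t16 'x' -> {1,2}, take 2 (4->2 ok)
  t17 'y' -> {4}, take 4 (2->4 ok)
  t18 'x' -> {1,2}, take 1 (4->1 ok)
  t19 'w' -> {3}, take 3 (1->3 ok)
  t20 'y' -> {4}, take 4 (3->4 ok)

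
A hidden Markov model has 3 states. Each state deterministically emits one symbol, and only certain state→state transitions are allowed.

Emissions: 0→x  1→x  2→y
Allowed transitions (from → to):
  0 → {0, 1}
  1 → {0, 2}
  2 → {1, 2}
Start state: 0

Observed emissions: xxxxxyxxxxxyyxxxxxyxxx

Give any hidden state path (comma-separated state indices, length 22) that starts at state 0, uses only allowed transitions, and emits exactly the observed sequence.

0,0,1,0,1,2,1,0,0,0,1,2,2,1,0,1,0,1,2,1,0,0

  0: obs=x cand={0,1} pick 0 [start]
  1: obs=x cand={0,1} pick 0 [0->0 ok]
  2: obs=x cand={0,1} pick 1 [0->1 ok]
  3: obs=x cand={0,1} pick 0 [1->0 ok]
  4: obs=x cand={0,1} pick 1 [0->1 ok]
  5: obs=y cand={2} pick 2 [1->2 ok]
  6: obs=x cand={0,1} pick 1 [2->1 ok]
  7: obs=x cand={0,1} pick 0 [1->0 ok]
  8: obs=x cand={0,1} pick 0 [0->0 ok]
  9: obs=x cand={0,1} pick 0 [0->0 ok]
  10: obs=x cand={0,1} pick 1 [0->1 ok]
  11: obs=y cand={2} pick 2 [1->2 ok]
  12: obs=y cand={2} pick 2 [2->2 ok]
  13: obs=x cand={0,1} pick 1 [2->1 ok]
  14: obs=x cand={0,1} pick 0 [1->0 ok]
  15: obs=x cand={0,1} pick 1 [0->1 ok]
  16: obs=x cand={0,1} pick 0 [1->0 ok]
  17: obs=x cand={0,1} pick 1 [0->1 ok]
  18: obs=y cand={2} pick 2 [1->2 ok]
  19: obs=x cand={0,1} pick 1 [2->1 ok]
  20: obs=x cand={0,1} pick 0 [1->0 ok]
  21: obs=x cand={0,1} pick 0 [0->0 ok]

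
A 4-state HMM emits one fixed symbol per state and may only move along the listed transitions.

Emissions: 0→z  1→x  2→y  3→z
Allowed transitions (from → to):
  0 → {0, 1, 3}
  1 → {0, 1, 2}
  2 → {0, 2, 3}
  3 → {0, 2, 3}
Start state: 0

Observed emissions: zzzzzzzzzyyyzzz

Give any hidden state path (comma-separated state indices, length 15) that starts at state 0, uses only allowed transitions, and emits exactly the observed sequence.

0,0,0,0,3,0,3,0,3,2,2,2,0,3,3

  0: obs=z cand={0,3} pick 0 [start]
  1: obs=z cand={0,3} pick 0 [0->0 ok]
  2: obs=z cand={0,3} pick 0 [0->0 ok]
  3: obs=z cand={0,3} pick 0 [0->0 ok]
  4: obs=z cand={0,3} pick 3 [0->3 ok]
  5: obs=z cand={0,3} pick 0 [3->0 ok]
  6: obs=z cand={0,3} pick 3 [0->3 ok]
  7: obs=z cand={0,3} pick 0 [3->0 ok]
  8: obs=z cand={0,3} pick 3 [0->3 ok]
  9: obs=y cand={2} pick 2 [3->2 ok]
  10: obs=y cand={2} pick 2 [2->2 ok]
  11: obs=y cand={2} pick 2 [2->2 ok]
  12: obs=z cand={0,3} pick 0 [2->0 ok]
  13: obs=z cand={0,3} pick 3 [0->3 ok]
  14: obs=z cand={0,3} pick 3 [3->3 ok]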